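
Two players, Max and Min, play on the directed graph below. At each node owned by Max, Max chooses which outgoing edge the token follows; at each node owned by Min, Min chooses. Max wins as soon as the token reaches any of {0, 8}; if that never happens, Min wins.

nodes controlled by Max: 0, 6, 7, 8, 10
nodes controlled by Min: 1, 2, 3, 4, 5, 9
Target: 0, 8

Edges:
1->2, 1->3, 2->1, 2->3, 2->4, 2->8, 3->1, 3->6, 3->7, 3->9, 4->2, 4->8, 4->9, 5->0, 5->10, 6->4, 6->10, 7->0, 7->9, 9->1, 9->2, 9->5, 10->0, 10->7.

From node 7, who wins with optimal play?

Max

A0 = {0, 8}
A1: add {7, 10} — 7 (Max) has 7→0; 10 (Max) has 10→0.
7 ∈ A1, so Max can force the target.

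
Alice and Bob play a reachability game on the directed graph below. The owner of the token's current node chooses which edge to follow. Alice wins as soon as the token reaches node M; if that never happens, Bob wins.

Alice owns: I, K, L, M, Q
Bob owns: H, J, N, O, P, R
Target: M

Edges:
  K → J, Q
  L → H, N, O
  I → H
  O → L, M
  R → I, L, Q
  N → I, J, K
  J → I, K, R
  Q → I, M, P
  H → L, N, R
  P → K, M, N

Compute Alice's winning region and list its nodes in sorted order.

K, M, Q

A0 = {M}
A1: add {Q} — Q (Alice) has Q→M.
A2: add {K} — K (Alice) has K→Q.
A3 = A2; e.g. H (Bob) can still go to L. Fixed point.
Alice's winning region = {K, M, Q}.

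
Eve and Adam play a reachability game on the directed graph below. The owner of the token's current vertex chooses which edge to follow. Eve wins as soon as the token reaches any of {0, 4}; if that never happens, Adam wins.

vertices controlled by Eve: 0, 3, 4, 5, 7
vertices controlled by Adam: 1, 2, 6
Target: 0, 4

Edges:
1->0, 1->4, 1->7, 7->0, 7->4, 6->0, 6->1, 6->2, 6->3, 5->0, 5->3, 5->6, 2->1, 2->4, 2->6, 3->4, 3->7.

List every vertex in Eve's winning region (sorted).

0, 1, 3, 4, 5, 7

A0 = {0, 4}
A1: add {3, 5, 7} — 3 (Eve) has 3→4; 5 (Eve) has 5→0; 7 (Eve) has 7→0.
A2: add {1} — 1 (Adam): all of {0, 4, 7} already in.
A3 = A2; e.g. 2 (Adam) can still go to 6. Fixed point.
Eve's winning region = {0, 1, 3, 4, 5, 7}.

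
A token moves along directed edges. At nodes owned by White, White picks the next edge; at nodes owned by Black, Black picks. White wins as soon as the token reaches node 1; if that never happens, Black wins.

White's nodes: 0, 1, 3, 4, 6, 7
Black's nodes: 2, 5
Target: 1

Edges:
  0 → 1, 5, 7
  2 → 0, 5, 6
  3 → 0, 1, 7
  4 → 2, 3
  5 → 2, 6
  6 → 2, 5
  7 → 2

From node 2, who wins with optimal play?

A0 = {1}
A1: add {0, 3} — 0 (White) has 0→1; 3 (White) has 3→1.
A2: add {4} — 4 (White) has 4→3.
A3 = A2; e.g. 2 (Black) can still go to 5. Fixed point.
2 never enters the attractor, so Black can avoid the target forever.

Black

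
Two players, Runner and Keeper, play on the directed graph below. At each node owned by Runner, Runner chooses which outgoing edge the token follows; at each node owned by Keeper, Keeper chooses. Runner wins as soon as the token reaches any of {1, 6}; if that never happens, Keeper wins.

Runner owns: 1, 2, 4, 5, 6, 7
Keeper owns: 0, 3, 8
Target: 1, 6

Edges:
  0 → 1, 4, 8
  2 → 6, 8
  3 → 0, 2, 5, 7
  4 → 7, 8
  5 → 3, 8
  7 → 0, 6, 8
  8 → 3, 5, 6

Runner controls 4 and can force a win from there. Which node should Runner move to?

7

A0 = {1, 6}
A1: add {2, 7} — 2 (Runner) has 2→6; 7 (Runner) has 7→6.
A2: add {4} — 4 (Runner) has 4→7.
A3 = A2; e.g. 0 (Keeper) can still go to 8. Fixed point.
From 4, successor 7 is in the attractor (rank 1); the other successor 8 is not.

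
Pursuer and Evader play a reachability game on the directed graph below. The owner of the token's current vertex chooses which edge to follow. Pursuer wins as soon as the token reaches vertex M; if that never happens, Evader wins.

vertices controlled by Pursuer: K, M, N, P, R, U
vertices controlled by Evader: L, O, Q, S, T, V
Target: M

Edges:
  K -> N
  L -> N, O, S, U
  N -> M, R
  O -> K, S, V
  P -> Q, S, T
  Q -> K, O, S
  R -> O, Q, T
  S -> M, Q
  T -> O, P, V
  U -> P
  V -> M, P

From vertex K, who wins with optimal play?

Pursuer

A0 = {M}
A1: add {N} — N (Pursuer) has N→M.
A2: add {K} — K (Pursuer) has K→N.
A3 = A2; e.g. L (Evader) can still go to O. Fixed point.
K ∈ A2, so Pursuer can force the target.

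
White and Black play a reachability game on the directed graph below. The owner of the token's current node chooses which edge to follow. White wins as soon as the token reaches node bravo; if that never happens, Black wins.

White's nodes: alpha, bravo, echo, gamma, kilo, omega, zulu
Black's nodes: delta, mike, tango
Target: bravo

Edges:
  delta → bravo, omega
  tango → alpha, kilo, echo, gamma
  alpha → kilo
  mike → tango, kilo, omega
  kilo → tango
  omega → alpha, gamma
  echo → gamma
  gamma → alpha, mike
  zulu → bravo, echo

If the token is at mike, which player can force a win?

A0 = {bravo}
A1: add {zulu} — zulu (White) has zulu→bravo.
A2 = A1; e.g. delta (Black) can still go to omega. Fixed point.
mike never enters the attractor, so Black can avoid the target forever.

Black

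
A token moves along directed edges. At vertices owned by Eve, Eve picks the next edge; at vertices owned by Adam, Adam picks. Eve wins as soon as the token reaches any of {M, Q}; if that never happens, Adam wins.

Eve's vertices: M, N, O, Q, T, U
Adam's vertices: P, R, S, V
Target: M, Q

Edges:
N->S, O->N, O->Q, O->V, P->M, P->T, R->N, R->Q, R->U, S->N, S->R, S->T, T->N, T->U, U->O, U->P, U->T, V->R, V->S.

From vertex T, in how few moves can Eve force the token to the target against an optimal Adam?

3

A0 = {M, Q}
A1: add {O} — O (Eve) has O→Q.
A2: add {U} — U (Eve) has U→O.
A3: add {T} — T (Eve) has T→U.
T enters the attractor at level 3, so Eve can force the target in 3 moves from there.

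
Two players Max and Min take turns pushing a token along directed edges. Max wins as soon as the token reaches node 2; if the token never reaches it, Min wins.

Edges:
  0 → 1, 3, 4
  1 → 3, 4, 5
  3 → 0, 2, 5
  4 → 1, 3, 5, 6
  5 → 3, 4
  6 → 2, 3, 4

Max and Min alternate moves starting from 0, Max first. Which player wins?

Min

Track states (vertex, player-to-move).
A0 = {(2,Max), (2,Min)}
A1: add {(3,Max), (6,Max)}.
A2 = A1; e.g. (0,Max) stays out. (0,Max) never enters ⇒ Min avoids the target.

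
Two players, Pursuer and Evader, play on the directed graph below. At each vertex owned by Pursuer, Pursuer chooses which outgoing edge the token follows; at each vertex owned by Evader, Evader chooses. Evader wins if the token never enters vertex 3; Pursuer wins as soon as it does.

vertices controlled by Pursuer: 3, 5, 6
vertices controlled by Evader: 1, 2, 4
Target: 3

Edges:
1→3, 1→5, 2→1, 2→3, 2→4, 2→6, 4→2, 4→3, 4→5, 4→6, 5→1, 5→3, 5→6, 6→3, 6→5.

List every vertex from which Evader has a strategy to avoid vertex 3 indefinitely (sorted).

A0 = {3}
A1: add {5, 6} — 5 (Pursuer) has 5→3; 6 (Pursuer) has 6→3.
A2: add {1} — 1 (Evader): all of {3, 5} already in.
A3 = A2; e.g. 2 (Evader) can still go to 4. Fixed point.
Pursuer's attractor = {1, 3, 5, 6}; Evader avoids the target exactly from the complement.

2, 4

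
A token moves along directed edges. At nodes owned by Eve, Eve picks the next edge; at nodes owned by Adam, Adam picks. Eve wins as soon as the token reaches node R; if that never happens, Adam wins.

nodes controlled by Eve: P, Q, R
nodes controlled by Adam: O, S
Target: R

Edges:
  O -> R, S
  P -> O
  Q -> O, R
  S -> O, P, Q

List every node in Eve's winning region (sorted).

Q, R

A0 = {R}
A1: add {Q} — Q (Eve) has Q→R.
A2 = A1; e.g. O (Adam) can still go to S. Fixed point.
Eve's winning region = {Q, R}.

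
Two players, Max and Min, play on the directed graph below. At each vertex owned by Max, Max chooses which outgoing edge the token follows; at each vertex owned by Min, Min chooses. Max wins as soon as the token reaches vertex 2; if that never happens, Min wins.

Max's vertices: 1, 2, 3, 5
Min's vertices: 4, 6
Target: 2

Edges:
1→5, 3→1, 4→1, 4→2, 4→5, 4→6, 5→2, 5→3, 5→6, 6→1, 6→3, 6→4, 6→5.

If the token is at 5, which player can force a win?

A0 = {2}
A1: add {5} — 5 (Max) has 5→2.
5 ∈ A1, so Max can force the target.

Max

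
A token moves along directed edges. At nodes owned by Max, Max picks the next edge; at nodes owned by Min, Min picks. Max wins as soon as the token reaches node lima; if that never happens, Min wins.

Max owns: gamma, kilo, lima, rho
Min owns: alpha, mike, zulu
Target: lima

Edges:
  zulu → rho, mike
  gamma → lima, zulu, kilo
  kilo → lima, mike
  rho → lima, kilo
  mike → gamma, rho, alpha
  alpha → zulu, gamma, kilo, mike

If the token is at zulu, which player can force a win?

Min

A0 = {lima}
A1: add {gamma, kilo, rho} — gamma (Max) has gamma→lima; kilo (Max) has kilo→lima; rho (Max) has rho→lima.
A2 = A1; e.g. zulu (Min) can still go to mike. Fixed point.
zulu never enters the attractor, so Min can avoid the target forever.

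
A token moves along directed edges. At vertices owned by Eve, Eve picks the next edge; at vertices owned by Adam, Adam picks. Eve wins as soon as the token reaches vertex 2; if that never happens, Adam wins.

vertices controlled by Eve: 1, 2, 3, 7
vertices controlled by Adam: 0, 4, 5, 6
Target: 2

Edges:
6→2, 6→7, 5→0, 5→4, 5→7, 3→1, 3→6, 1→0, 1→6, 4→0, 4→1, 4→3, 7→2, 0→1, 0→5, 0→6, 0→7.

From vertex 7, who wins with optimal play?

A0 = {2}
A1: add {7} — 7 (Eve) has 7→2.
7 ∈ A1, so Eve can force the target.

Eve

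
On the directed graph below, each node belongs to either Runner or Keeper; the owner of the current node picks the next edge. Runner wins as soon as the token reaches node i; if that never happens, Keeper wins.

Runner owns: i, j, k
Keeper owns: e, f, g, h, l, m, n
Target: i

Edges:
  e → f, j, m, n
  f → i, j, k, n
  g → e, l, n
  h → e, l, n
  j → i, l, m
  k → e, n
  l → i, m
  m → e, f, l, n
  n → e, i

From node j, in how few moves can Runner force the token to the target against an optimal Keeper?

A0 = {i}
A1: add {j} — j (Runner) has j→i.
A2 = A1; e.g. e (Keeper) can still go to f. Fixed point.
j enters the attractor at level 1, so Runner can force the target in 1 move from there.

1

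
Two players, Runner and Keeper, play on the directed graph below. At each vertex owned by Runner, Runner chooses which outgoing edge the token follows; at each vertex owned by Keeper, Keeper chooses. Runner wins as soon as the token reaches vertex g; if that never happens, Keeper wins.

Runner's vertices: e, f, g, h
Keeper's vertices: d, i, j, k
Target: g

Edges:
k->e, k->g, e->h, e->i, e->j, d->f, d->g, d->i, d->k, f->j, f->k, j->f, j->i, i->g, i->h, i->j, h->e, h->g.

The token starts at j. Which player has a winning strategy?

A0 = {g}
A1: add {h} — h (Runner) has h→g.
A2: add {e} — e (Runner) has e→h.
A3: add {k} — k (Keeper): all of {e, g} already in.
A4: add {f} — f (Runner) has f→k.
A5 = A4; e.g. d (Keeper) can still go to i. Fixed point.
j never enters the attractor, so Keeper can avoid the target forever.

Keeper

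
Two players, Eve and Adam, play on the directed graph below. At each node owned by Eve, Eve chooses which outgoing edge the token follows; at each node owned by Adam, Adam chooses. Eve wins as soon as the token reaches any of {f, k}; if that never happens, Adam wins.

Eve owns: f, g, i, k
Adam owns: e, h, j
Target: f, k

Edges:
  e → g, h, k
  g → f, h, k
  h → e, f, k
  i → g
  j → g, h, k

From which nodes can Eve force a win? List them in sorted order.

A0 = {f, k}
A1: add {g} — g (Eve) has g→f.
A2: add {i} — i (Eve) has i→g.
A3 = A2; e.g. e (Adam) can still go to h. Fixed point.
Eve's winning region = {f, g, i, k}.

f, g, i, k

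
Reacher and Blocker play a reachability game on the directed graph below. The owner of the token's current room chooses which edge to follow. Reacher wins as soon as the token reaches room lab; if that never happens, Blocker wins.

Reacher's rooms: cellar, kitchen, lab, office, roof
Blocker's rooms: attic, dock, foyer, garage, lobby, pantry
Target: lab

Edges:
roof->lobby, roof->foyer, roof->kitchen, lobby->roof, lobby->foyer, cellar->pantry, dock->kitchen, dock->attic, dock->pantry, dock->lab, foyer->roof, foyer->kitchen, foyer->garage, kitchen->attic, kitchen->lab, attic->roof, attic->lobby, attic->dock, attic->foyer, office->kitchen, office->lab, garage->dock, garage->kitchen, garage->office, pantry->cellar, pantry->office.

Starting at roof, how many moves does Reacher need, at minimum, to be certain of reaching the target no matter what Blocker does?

A0 = {lab}
A1: add {kitchen, office} — kitchen (Reacher) has kitchen→lab; office (Reacher) has office→lab.
A2: add {roof} — roof (Reacher) has roof→kitchen.
A3 = A2; e.g. lobby (Blocker) can still go to foyer. Fixed point.
roof enters the attractor at level 2, so Reacher can force the target in 2 moves from there.

2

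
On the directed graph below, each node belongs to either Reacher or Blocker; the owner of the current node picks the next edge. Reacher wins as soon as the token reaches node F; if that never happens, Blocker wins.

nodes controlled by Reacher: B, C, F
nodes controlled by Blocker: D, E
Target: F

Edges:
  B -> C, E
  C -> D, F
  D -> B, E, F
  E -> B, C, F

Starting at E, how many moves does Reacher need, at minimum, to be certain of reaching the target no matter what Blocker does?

3

A0 = {F}
A1: add {C} — C (Reacher) has C→F.
A2: add {B} — B (Reacher) has B→C.
A3: add {E} — E (Blocker): all of {B, C, F} already in.
E enters the attractor at level 3, so Reacher can force the target in 3 moves from there.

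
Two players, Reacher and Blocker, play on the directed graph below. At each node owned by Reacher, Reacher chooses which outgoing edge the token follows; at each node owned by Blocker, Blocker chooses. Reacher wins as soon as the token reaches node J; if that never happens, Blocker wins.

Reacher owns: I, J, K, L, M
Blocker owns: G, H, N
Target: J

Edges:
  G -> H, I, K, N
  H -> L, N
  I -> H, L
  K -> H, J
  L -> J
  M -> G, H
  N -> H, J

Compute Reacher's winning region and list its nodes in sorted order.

A0 = {J}
A1: add {K, L} — K (Reacher) has K→J; L (Reacher) has L→J.
A2: add {I} — I (Reacher) has I→L.
A3 = A2; e.g. G (Blocker) can still go to H. Fixed point.
Reacher's winning region = {I, J, K, L}.

I, J, K, L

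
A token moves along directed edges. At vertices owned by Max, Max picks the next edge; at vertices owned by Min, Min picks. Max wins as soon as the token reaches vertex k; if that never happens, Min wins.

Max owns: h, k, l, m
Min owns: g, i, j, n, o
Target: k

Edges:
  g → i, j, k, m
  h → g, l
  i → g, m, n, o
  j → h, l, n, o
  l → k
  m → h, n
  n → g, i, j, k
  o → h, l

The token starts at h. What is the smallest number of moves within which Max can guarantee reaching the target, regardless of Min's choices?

2

A0 = {k}
A1: add {l} — l (Max) has l→k.
A2: add {h} — h (Max) has h→l.
h enters the attractor at level 2, so Max can force the target in 2 moves from there.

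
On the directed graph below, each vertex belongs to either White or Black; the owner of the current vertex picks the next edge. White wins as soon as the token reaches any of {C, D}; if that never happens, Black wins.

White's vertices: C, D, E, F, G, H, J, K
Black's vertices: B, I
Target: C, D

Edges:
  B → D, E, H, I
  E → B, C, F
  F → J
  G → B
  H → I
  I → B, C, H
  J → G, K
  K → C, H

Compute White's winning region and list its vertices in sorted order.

C, D, E, F, J, K

A0 = {C, D}
A1: add {E, K} — E (White) has E→C; K (White) has K→C.
A2: add {J} — J (White) has J→K.
A3: add {F} — F (White) has F→J.
A4 = A3; e.g. B (Black) can still go to H. Fixed point.
White's winning region = {C, D, E, F, J, K}.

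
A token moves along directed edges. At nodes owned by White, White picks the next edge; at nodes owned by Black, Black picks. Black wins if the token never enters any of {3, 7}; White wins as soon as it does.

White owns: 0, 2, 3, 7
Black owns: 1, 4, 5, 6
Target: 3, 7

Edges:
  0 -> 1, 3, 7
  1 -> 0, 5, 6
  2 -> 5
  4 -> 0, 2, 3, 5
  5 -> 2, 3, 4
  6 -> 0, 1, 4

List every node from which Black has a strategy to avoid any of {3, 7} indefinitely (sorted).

A0 = {3, 7}
A1: add {0} — 0 (White) has 0→3.
A2 = A1; e.g. 1 (Black) can still go to 5. Fixed point.
White's attractor = {0, 3, 7}; Black avoids the target exactly from the complement.

1, 2, 4, 5, 6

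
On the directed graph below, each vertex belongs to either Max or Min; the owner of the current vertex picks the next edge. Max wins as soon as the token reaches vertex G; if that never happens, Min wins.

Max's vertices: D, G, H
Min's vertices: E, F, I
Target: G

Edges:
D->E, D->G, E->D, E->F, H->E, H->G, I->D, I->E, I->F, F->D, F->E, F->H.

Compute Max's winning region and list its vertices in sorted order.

A0 = {G}
A1: add {D, H} — D (Max) has D→G; H (Max) has H→G.
A2 = A1; e.g. E (Min) can still go to F. Fixed point.
Max's winning region = {D, G, H}.

D, G, H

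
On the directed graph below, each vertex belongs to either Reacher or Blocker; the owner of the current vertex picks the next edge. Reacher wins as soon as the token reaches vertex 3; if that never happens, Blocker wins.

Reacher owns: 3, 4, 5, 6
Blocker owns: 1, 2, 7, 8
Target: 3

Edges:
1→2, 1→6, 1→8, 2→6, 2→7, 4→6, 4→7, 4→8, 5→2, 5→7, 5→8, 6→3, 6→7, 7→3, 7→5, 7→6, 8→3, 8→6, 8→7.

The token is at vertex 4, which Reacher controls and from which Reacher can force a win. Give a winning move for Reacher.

A0 = {3}
A1: add {6} — 6 (Reacher) has 6→3.
A2: add {4} — 4 (Reacher) has 4→6.
A3 = A2; e.g. 1 (Blocker) can still go to 2. Fixed point.
From 4, successor 6 is in the attractor (rank 1); the other successors 7, 8 are not.

6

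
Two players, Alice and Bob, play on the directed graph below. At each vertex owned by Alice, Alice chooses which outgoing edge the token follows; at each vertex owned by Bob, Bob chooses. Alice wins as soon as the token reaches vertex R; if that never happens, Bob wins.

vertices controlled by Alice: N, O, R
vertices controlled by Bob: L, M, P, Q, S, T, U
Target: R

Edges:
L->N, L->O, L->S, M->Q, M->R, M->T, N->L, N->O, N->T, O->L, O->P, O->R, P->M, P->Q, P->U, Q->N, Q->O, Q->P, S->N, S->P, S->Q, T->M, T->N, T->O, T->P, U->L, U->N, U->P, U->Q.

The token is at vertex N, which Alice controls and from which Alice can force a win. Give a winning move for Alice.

O

A0 = {R}
A1: add {O} — O (Alice) has O→R.
A2: add {N} — N (Alice) has N→O.
A3 = A2; e.g. L (Bob) can still go to S. Fixed point.
From N, successor O is in the attractor (rank 1); the other successors L, T are not.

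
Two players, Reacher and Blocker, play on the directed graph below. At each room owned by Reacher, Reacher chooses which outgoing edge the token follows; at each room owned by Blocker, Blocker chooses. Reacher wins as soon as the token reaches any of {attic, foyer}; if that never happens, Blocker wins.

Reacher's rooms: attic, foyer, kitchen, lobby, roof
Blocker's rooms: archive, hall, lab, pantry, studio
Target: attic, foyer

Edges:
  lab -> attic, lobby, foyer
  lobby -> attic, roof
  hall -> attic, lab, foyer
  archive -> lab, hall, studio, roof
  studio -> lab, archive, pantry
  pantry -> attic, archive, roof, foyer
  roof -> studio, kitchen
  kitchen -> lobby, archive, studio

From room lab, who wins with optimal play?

Reacher

A0 = {attic, foyer}
A1: add {lobby} — lobby (Reacher) has lobby→attic.
A2: add {kitchen, lab} — lab (Blocker): all of {attic, lobby, foyer} already in; kitchen (Reacher) has kitchen→lobby.
lab ∈ A2, so Reacher can force the target.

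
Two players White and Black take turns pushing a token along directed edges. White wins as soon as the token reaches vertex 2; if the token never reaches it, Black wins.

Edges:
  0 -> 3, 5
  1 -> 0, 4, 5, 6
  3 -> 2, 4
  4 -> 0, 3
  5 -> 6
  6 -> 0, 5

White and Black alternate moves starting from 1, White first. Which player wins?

Track states (vertex, player-to-move).
A0 = {(2,White), (2,Black)}
A1: add {(3,White)}.
A2 = A1; e.g. (0,White) stays out. (1,White) never enters ⇒ Black avoids the target.

Black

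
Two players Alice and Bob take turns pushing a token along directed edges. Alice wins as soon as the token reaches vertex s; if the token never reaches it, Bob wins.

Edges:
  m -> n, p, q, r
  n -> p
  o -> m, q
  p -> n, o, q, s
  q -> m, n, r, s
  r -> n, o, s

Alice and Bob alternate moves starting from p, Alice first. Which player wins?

Track states (vertex, player-to-move).
A0 = {(s,Alice), (s,Bob)}
A1: add {(p,Alice), (q,Alice), (r,Alice)}.
(p,Alice) ∈ A1 ⇒ Alice forces the target.

Alice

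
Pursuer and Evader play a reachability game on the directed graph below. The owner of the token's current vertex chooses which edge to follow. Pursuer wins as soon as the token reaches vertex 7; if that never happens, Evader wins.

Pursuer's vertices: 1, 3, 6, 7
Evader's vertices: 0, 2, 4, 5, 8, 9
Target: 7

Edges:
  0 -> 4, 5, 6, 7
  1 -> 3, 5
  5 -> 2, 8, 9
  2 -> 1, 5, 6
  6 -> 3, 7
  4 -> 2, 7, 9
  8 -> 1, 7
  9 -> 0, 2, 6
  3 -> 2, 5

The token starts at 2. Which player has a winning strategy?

Evader

A0 = {7}
A1: add {6} — 6 (Pursuer) has 6→7.
A2 = A1; e.g. 0 (Evader) can still go to 4. Fixed point.
2 never enters the attractor, so Evader can avoid the target forever.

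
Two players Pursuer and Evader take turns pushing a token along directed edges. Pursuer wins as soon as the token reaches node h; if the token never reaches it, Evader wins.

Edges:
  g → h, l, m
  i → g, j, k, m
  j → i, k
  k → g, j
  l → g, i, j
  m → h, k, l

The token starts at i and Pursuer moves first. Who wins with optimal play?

Track states (vertex, player-to-move).
A0 = {(h,Pursuer), (h,Evader)}
A1: add {(g,Pursuer), (m,Pursuer)}.
A2 = A1; e.g. (g,Evader) stays out. (i,Pursuer) never enters ⇒ Evader avoids the target.

Evader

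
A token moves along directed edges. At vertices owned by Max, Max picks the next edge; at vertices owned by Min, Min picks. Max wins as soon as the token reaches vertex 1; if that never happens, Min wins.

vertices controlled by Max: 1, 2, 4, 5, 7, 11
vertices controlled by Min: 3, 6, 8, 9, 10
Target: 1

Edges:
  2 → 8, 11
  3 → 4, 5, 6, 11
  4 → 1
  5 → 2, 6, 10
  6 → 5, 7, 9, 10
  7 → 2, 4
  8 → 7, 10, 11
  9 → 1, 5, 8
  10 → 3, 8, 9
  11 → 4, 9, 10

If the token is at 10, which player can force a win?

A0 = {1}
A1: add {4} — 4 (Max) has 4→1.
A2: add {7, 11} — 7 (Max) has 7→4; 11 (Max) has 11→4.
A3: add {2} — 2 (Max) has 2→11.
A4: add {5} — 5 (Max) has 5→2.
A5 = A4; e.g. 3 (Min) can still go to 6. Fixed point.
10 never enters the attractor, so Min can avoid the target forever.

Min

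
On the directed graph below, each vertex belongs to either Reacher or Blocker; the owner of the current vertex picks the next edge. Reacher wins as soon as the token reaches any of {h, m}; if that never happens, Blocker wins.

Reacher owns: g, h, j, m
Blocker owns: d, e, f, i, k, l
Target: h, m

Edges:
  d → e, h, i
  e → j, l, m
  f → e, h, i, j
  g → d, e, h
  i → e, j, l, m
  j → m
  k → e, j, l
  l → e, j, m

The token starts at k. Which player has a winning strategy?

Blocker

A0 = {h, m}
A1: add {g, j} — g (Reacher) has g→h; j (Reacher) has j→m.
A2 = A1; e.g. d (Blocker) can still go to e. Fixed point.
k never enters the attractor, so Blocker can avoid the target forever.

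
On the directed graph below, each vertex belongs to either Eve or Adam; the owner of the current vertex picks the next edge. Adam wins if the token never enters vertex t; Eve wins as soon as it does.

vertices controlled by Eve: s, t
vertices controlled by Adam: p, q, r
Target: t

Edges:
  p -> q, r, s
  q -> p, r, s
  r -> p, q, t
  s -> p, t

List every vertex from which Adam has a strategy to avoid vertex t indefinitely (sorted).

p, q, r

A0 = {t}
A1: add {s} — s (Eve) has s→t.
A2 = A1; e.g. p (Adam) can still go to q. Fixed point.
Eve's attractor = {s, t}; Adam avoids the target exactly from the complement.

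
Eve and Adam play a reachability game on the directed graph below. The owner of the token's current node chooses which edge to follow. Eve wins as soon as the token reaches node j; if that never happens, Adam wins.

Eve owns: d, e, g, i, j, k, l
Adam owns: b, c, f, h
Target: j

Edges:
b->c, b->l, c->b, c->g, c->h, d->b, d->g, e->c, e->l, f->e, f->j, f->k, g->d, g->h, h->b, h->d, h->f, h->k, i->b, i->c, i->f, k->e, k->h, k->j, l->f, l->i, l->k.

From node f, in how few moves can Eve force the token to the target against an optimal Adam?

4

A0 = {j}
A1: add {k} — k (Eve) has k→j.
A2: add {l} — l (Eve) has l→k.
A3: add {e} — e (Eve) has e→l.
A4: add {f} — f (Adam): all of {e, j, k} already in.
f enters the attractor at level 4, so Eve can force the target in 4 moves from there.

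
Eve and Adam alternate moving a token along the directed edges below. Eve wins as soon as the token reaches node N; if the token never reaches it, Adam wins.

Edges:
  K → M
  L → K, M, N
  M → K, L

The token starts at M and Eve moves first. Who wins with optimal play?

Adam

Track states (vertex, player-to-move).
A0 = {(N,Eve), (N,Adam)}
A1: add {(L,Eve)}.
A2 = A1; e.g. (K,Eve) stays out. (M,Eve) never enters ⇒ Adam avoids the target.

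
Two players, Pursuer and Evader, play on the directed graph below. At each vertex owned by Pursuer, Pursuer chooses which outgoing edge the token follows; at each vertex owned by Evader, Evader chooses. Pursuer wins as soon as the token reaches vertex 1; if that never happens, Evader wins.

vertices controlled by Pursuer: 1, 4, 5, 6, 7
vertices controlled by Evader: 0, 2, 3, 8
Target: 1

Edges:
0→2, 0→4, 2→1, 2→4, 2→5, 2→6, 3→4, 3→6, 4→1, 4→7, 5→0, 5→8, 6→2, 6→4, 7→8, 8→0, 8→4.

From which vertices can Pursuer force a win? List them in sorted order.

1, 3, 4, 6

A0 = {1}
A1: add {4} — 4 (Pursuer) has 4→1.
A2: add {6} — 6 (Pursuer) has 6→4.
A3: add {3} — 3 (Evader): all of {4, 6} already in.
A4 = A3; e.g. 0 (Evader) can still go to 2. Fixed point.
Pursuer's winning region = {1, 3, 4, 6}.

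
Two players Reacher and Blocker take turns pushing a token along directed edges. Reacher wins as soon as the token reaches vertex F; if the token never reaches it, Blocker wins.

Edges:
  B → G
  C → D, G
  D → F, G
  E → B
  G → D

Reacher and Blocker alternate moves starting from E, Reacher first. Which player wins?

Track states (vertex, player-to-move).
A0 = {(F,Reacher), (F,Blocker)}
A1: add {(D,Reacher)}.
A2: add {(G,Blocker)}.
A3: add {(B,Reacher), (C,Reacher)}.
A4: add {(E,Blocker)}.
A5 = A4; e.g. (B,Blocker) stays out. (E,Reacher) never enters ⇒ Blocker avoids the target.

Blocker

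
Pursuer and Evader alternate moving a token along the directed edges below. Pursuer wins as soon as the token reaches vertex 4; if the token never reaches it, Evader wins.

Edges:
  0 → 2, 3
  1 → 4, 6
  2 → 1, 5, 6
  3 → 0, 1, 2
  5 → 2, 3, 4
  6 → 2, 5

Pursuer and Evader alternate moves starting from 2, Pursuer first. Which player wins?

Evader

Track states (vertex, player-to-move).
A0 = {(4,Pursuer), (4,Evader)}
A1: add {(1,Pursuer), (5,Pursuer)}.
A2 = A1; e.g. (0,Pursuer) stays out. (2,Pursuer) never enters ⇒ Evader avoids the target.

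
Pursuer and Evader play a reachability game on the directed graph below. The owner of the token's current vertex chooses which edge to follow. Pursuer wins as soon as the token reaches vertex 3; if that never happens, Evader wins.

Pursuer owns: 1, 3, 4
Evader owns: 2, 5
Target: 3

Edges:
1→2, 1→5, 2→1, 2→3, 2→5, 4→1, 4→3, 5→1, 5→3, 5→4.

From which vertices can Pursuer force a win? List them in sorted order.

3, 4

A0 = {3}
A1: add {4} — 4 (Pursuer) has 4→3.
A2 = A1; e.g. 1 (Pursuer) has no edge into A1. Fixed point.
Pursuer's winning region = {3, 4}.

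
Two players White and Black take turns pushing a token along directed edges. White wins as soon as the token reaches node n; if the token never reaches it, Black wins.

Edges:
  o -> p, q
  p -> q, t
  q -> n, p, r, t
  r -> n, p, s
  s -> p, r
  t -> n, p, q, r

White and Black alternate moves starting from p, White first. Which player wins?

Black

Track states (vertex, player-to-move).
A0 = {(n,White), (n,Black)}
A1: add {(q,White), (r,White), (t,White)}.
A2: add {(p,Black)}.
A3: add {(o,White), (s,White)}.
A4 = A3; e.g. (o,Black) stays out. (p,White) never enters ⇒ Black avoids the target.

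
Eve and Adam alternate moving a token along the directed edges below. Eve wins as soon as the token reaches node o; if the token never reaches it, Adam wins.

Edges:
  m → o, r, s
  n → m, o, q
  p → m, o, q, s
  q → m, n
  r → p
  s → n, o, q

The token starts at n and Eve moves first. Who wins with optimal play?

Track states (vertex, player-to-move).
A0 = {(o,Eve), (o,Adam)}
A1: add {(m,Eve), (n,Eve), (p,Eve), (s,Eve)}.
(n,Eve) ∈ A1 ⇒ Eve forces the target.

Eve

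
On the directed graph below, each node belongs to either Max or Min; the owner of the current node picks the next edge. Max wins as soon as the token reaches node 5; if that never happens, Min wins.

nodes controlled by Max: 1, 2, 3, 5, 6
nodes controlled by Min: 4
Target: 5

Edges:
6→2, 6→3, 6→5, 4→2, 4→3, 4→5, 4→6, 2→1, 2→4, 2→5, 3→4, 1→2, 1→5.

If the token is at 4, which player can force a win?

A0 = {5}
A1: add {1, 2, 6} — 1 (Max) has 1→5; 2 (Max) has 2→5; 6 (Max) has 6→5.
A2 = A1; e.g. 3 (Max) has no edge into A1. Fixed point.
4 never enters the attractor, so Min can avoid the target forever.

Min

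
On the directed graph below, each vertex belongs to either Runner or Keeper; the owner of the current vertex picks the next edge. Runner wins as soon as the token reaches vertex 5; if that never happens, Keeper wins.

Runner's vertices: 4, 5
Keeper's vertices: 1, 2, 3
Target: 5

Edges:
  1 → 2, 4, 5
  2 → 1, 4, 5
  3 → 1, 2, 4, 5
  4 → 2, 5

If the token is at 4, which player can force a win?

A0 = {5}
A1: add {4} — 4 (Runner) has 4→5.
A2 = A1; e.g. 1 (Keeper) can still go to 2. Fixed point.
4 ∈ A1, so Runner can force the target.

Runner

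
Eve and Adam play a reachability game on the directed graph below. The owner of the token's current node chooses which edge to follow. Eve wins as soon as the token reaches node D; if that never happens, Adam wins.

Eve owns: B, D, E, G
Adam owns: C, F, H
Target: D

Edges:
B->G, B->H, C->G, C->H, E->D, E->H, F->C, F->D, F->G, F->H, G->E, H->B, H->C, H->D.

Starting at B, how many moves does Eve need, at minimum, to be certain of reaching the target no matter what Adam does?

A0 = {D}
A1: add {E} — E (Eve) has E→D.
A2: add {G} — G (Eve) has G→E.
A3: add {B} — B (Eve) has B→G.
A4 = A3; e.g. C (Adam) can still go to H. Fixed point.
B enters the attractor at level 3, so Eve can force the target in 3 moves from there.

3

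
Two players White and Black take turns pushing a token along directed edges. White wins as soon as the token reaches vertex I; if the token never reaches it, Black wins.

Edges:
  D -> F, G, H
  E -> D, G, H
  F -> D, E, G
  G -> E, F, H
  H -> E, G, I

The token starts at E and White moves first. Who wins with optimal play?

Black

Track states (vertex, player-to-move).
A0 = {(I,White), (I,Black)}
A1: add {(H,White)}.
A2 = A1; e.g. (D,White) stays out. (E,White) never enters ⇒ Black avoids the target.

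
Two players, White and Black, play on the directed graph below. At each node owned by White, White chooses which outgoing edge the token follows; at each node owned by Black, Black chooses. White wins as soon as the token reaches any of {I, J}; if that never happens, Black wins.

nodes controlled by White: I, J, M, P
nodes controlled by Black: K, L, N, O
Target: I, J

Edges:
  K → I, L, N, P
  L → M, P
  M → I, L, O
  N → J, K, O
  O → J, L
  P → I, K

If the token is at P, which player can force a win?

White

A0 = {I, J}
A1: add {M, P} — M (White) has M→I; P (White) has P→I.
P ∈ A1, so White can force the target.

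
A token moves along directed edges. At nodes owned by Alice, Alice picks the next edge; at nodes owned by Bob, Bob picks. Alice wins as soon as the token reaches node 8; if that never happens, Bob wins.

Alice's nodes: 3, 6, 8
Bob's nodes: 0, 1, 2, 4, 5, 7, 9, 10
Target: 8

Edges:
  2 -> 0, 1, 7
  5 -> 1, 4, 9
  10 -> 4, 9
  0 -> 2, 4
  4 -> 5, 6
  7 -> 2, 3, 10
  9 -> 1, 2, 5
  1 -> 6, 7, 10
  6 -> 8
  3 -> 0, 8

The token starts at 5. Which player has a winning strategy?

A0 = {8}
A1: add {3, 6} — 3 (Alice) has 3→8; 6 (Alice) has 6→8.
A2 = A1; e.g. 0 (Bob) can still go to 2. Fixed point.
5 never enters the attractor, so Bob can avoid the target forever.

Bob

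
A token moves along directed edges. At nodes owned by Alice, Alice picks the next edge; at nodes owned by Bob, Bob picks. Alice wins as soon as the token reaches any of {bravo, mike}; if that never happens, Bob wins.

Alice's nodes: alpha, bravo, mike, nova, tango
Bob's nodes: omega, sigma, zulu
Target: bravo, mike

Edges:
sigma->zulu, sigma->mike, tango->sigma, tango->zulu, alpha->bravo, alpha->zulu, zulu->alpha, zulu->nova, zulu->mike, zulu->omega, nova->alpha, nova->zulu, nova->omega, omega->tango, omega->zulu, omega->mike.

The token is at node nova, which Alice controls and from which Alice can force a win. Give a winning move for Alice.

alpha

A0 = {bravo, mike}
A1: add {alpha} — alpha (Alice) has alpha→bravo.
A2: add {nova} — nova (Alice) has nova→alpha.
A3 = A2; e.g. sigma (Bob) can still go to zulu. Fixed point.
From nova, successor alpha is in the attractor (rank 1); the other successors omega, zulu are not.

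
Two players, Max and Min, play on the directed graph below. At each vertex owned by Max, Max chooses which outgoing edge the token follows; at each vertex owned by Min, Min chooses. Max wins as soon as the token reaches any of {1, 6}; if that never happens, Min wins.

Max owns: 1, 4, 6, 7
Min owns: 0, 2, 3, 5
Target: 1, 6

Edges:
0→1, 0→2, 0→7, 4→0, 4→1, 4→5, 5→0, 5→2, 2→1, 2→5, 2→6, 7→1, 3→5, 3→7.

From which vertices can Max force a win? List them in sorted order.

1, 4, 6, 7

A0 = {1, 6}
A1: add {4, 7} — 4 (Max) has 4→1; 7 (Max) has 7→1.
A2 = A1; e.g. 0 (Min) can still go to 2. Fixed point.
Max's winning region = {1, 4, 6, 7}.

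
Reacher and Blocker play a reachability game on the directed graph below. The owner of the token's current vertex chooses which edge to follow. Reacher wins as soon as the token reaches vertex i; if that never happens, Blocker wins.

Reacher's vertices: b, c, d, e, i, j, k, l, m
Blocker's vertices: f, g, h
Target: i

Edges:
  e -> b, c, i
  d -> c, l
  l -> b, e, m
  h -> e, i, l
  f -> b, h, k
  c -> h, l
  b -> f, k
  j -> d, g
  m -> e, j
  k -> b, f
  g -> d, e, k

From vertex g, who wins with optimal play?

A0 = {i}
A1: add {e} — e (Reacher) has e→i.
A2: add {l, m} — l (Reacher) has l→e; m (Reacher) has m→e.
A3: add {c, d, h} — c (Reacher) has c→l; d (Reacher) has d→l; h (Blocker): all of {e, i, l} already in.
A4: add {j} — j (Reacher) has j→d.
A5 = A4; e.g. b (Reacher) has no edge into A4. Fixed point.
g never enters the attractor, so Blocker can avoid the target forever.

Blocker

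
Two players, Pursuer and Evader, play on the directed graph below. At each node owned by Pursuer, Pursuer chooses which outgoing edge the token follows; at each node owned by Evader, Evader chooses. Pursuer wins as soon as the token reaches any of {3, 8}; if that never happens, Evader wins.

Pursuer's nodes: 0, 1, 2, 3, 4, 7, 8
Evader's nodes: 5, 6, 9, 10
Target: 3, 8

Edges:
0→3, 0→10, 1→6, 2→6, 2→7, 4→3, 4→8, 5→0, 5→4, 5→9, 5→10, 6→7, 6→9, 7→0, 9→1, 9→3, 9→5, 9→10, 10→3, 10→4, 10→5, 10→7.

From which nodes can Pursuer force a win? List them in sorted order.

A0 = {3, 8}
A1: add {0, 4} — 0 (Pursuer) has 0→3; 4 (Pursuer) has 4→3.
A2: add {7} — 7 (Pursuer) has 7→0.
A3: add {2} — 2 (Pursuer) has 2→7.
A4 = A3; e.g. 1 (Pursuer) has no edge into A3. Fixed point.
Pursuer's winning region = {0, 2, 3, 4, 7, 8}.

0, 2, 3, 4, 7, 8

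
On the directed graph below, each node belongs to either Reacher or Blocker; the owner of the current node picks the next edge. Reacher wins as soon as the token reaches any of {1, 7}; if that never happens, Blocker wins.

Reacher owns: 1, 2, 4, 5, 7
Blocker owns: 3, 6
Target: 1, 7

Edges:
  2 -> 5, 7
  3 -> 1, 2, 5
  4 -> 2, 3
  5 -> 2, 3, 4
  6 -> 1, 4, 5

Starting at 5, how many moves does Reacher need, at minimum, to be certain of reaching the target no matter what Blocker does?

2

A0 = {1, 7}
A1: add {2} — 2 (Reacher) has 2→7.
A2: add {4, 5} — 4 (Reacher) has 4→2; 5 (Reacher) has 5→2.
5 enters the attractor at level 2, so Reacher can force the target in 2 moves from there.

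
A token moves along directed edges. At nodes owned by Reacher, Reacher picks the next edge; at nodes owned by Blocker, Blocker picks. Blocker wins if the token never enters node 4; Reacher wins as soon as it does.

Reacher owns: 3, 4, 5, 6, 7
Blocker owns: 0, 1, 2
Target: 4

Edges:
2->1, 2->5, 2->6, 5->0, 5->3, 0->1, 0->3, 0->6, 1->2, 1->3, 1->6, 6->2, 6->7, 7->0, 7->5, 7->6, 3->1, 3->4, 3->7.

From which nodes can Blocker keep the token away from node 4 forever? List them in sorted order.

A0 = {4}
A1: add {3} — 3 (Reacher) has 3→4.
A2: add {5} — 5 (Reacher) has 5→3.
A3: add {7} — 7 (Reacher) has 7→5.
A4: add {6} — 6 (Reacher) has 6→7.
A5 = A4; e.g. 0 (Blocker) can still go to 1. Fixed point.
Reacher's attractor = {3, 4, 5, 6, 7}; Blocker avoids the target exactly from the complement.

0, 1, 2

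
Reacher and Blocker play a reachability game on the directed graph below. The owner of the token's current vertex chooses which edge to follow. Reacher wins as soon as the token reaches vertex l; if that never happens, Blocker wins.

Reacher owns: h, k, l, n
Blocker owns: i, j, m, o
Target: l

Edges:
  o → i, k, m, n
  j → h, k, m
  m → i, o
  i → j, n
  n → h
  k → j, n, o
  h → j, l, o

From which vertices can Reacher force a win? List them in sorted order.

A0 = {l}
A1: add {h} — h (Reacher) has h→l.
A2: add {n} — n (Reacher) has n→h.
A3: add {k} — k (Reacher) has k→n.
A4 = A3; e.g. i (Blocker) can still go to j. Fixed point.
Reacher's winning region = {h, k, l, n}.

h, k, l, n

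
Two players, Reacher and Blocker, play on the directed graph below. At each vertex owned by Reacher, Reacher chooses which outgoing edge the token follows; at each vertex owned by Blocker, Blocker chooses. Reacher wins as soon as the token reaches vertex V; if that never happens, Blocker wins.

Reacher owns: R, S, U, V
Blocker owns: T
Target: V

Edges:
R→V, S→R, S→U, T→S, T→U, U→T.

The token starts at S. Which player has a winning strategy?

A0 = {V}
A1: add {R} — R (Reacher) has R→V.
A2: add {S} — S (Reacher) has S→R.
A3 = A2; e.g. T (Blocker) can still go to U. Fixed point.
S ∈ A2, so Reacher can force the target.

Reacher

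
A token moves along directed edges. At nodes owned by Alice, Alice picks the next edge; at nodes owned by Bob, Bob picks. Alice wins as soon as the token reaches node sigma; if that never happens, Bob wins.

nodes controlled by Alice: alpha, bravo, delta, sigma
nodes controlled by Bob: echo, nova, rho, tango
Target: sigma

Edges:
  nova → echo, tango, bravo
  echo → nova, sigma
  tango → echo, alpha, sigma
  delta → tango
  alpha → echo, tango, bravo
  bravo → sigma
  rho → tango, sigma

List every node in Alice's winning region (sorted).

alpha, bravo, sigma

A0 = {sigma}
A1: add {bravo} — bravo (Alice) has bravo→sigma.
A2: add {alpha} — alpha (Alice) has alpha→bravo.
A3 = A2; e.g. nova (Bob) can still go to echo. Fixed point.
Alice's winning region = {alpha, bravo, sigma}.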